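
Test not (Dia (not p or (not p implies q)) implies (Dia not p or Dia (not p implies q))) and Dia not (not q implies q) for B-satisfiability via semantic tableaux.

1. not (Dia (not p or (not p implies q)) implies (Dia not p or Dia (not p implies q))) and Dia not (not q implies q), u
2. not (Dia (not p or (not p implies q)) implies (Dia not p or Dia (not p implies q))), u   [and-rule on 1]
3. Dia not (not q implies q), u   [and-rule on 1]
4. Dia (not p or (not p implies q)), u   [neg-implies-rule on 2]
5. not (Dia not p or Dia (not p implies q)), u   [neg-implies-rule on 2]
6. not Dia not p, u   [neg-or-rule on 5]
7. not Dia (not p implies q), u   [neg-or-rule on 5]
8. p, u   [neg-Dia-rule on 6 via uRu]
9. not (not p implies q), u   [neg-Dia-rule on 7 via uRu]
10. not p, u   [neg-implies-rule on 9]
11. not q, u   [neg-implies-rule on 9]
Accessibility: uRu
Branch closes: p and not p both at u.
(One branch shown.) All branches close.

Unsatisfiable (every branch closes)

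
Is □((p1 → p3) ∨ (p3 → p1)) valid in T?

Tableau for the negation ¬□((p1 → p3) ∨ (p3 → p1)):
1. ¬□((p1 → p3) ∨ (p3 → p1)), w0
2. ¬((p1 → p3) ∨ (p3 → p1)), w1
3. ¬(p1 → p3), w1
4. ¬(p3 → p1), w1
5. p1, w1
6. ¬p3, w1
7. p3, w1
8. ¬p1, w1
Accessibility: w0Rw0, w0Rw1, w1Rw1
Branch closes: p3 and ¬p3 both at w1.
Every branch of the negation's tableau closes; the branch above is one of them.

Valid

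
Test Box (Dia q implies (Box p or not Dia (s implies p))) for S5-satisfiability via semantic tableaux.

1. Box (Dia q implies (Box p or not Dia (s implies p))), w0
2. Dia q implies (Box p or not Dia (s implies p)), w0   [Box-rule on 1 via w0Rw0]
3. Box p or not Dia (s implies p), w0   [implies-rule on 2 (branches; this branch)]
4. not Dia (s implies p), w0   [or-rule on 3 (branches; this branch)]
5. not (s implies p), w0   [neg-Dia-rule on 4 via w0Rw0]
6. s, w0   [neg-implies-rule on 5]
7. not p, w0   [neg-implies-rule on 5]
Accessibility: w0Rw0

Satisfiable (open branch found)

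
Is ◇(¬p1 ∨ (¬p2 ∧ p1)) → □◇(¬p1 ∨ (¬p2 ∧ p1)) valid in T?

Invalid (countermodel exists)

Tableau for the negation ¬(◇(¬p1 ∨ (¬p2 ∧ p1)) → □◇(¬p1 ∨ (¬p2 ∧ p1))):
1. ¬(◇(¬p1 ∨ (¬p2 ∧ p1)) → □◇(¬p1 ∨ (¬p2 ∧ p1))), 0
2. ◇(¬p1 ∨ (¬p2 ∧ p1)), 0
3. ¬□◇(¬p1 ∨ (¬p2 ∧ p1)), 0
4. ¬p1 ∨ (¬p2 ∧ p1), 1
5. ¬p2 ∧ p1, 1
6. ¬p2, 1
7. p1, 1
8. ¬◇(¬p1 ∨ (¬p2 ∧ p1)), 2
9. ¬(¬p1 ∨ (¬p2 ∧ p1)), 2
10. p1, 2
11. ¬(¬p2 ∧ p1), 2
12. p2, 2
Accessibility: 0R0, 0R1, 0R2, 1R1, 2R2
The negation has an open branch (countermodel exists).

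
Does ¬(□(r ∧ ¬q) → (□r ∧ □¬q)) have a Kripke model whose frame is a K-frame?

Unsatisfiable

1. ¬(□(r ∧ ¬q) → (□r ∧ □¬q)), u
2. □(r ∧ ¬q), u
3. ¬(□r ∧ □¬q), u
4. ¬□¬q, u
5. q, v
6. r ∧ ¬q, v
7. r, v
8. ¬q, v
Accessibility: uRv
Branch closes: q and ¬q both at v.
Every branch closes; the branch above is one of them.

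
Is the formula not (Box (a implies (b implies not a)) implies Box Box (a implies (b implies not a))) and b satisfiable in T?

1. not (Box (a implies (b implies not a)) implies Box Box (a implies (b implies not a))) and b, u
2. not (Box (a implies (b implies not a)) implies Box Box (a implies (b implies not a))), u
3. b, u
4. Box (a implies (b implies not a)), u
5. not Box Box (a implies (b implies not a)), u
6. a implies (b implies not a), u
7. b implies not a, u
8. not a, u
9. not Box (a implies (b implies not a)), v
10. a implies (b implies not a), v
11. b implies not a, v
12. not a, v
13. not (a implies (b implies not a)), w
14. a, w
15. not (b implies not a), w
16. b, w
Accessibility: uRu, uRv, vRv, vRw, wRw

Satisfiable (open branch found)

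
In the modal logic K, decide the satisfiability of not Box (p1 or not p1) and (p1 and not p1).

Unsatisfiable (every branch closes)

1. not Box (p1 or not p1) and (p1 and not p1), w0
2. not Box (p1 or not p1), w0   [and-rule on 1]
3. p1 and not p1, w0   [and-rule on 1]
4. p1, w0   [and-rule on 3]
5. not p1, w0   [and-rule on 3]
Branch closes: p1 and not p1 both at w0.
Every branch closes; the branch above is one of them.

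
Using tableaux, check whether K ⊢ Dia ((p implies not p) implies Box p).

Tableau for the negation not Dia ((p implies not p) implies Box p):
1. not Dia ((p implies not p) implies Box p), w0
The negation has an open branch (countermodel exists).

No, not valid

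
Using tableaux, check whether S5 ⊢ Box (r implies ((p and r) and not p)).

Not valid

Tableau for the negation not Box (r implies ((p and r) and not p)):
1. not Box (r implies ((p and r) and not p)), 0
2. not (r implies ((p and r) and not p)), 1
3. r, 1
4. not ((p and r) and not p), 1
5. p, 1
Accessibility: 0R0, 0R1, 1R0, 1R1
The negation has an open branch (countermodel exists).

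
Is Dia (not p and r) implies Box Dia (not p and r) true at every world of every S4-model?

Not valid

Tableau for the negation not (Dia (not p and r) implies Box Dia (not p and r)):
1. not (Dia (not p and r) implies Box Dia (not p and r)), 0
2. Dia (not p and r), 0
3. not Box Dia (not p and r), 0
4. not p and r, 1
5. not p, 1
6. r, 1
7. not Dia (not p and r), 2
8. not (not p and r), 2
9. not r, 2
Accessibility: 0R0, 0R1, 0R2, 1R1, 2R2
The negation has an open branch (countermodel exists).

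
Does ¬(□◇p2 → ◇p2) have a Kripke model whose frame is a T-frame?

Unsatisfiable

1. ¬(□◇p2 → ◇p2), w0
2. □◇p2, w0
3. ¬◇p2, w0
4. ◇p2, w0
5. ¬p2, w0
6. p2, w1
7. ◇p2, w1
8. ¬p2, w1
Accessibility: w0Rw0, w0Rw1, w1Rw1
Branch closes: p2 and ¬p2 both at w1.
(One branch shown.) All branches close.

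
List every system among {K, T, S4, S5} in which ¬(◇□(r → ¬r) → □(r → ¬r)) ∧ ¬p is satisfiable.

K, T, S4

S4-tableau for the formula:
1. ¬(◇□(r → ¬r) → □(r → ¬r)) ∧ ¬p, 0
2. ¬(◇□(r → ¬r) → □(r → ¬r)), 0
3. ¬p, 0
4. ◇□(r → ¬r), 0
5. ¬□(r → ¬r), 0
6. □(r → ¬r), 1
7. r → ¬r, 1
8. ¬r, 1
9. ¬(r → ¬r), 2
10. r, 2
Accessibility: 0R0, 0R1, 0R2, 1R1, 2R2
Complete open branch: satisfiable in S4, hence also in K, T (this S4-model is also a K-model and a T-model).
S5-tableau for the formula:
1. ¬(◇□(r → ¬r) → □(r → ¬r)) ∧ ¬p, 0
2. ¬(◇□(r → ¬r) → □(r → ¬r)), 0
3. ¬p, 0
4. ◇□(r → ¬r), 0
5. ¬□(r → ¬r), 0
6. □(r → ¬r), 1
7. r → ¬r, 0
8. r → ¬r, 1
9. ¬r, 0
10. ¬r, 1
11. ¬(r → ¬r), 2
12. r, 2
13. r → ¬r, 2
14. ¬r, 2
Accessibility: 0R0, 0R1, 0R2, 1R0, 1R1, 1R2, 2R0, 2R1, 2R2
Branch closes: r and ¬r both at 2.
Every branch closes (one shown): unsatisfiable in S5.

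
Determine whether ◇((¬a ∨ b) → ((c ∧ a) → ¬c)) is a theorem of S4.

Tableau for the negation ¬◇((¬a ∨ b) → ((c ∧ a) → ¬c)):
1. ¬◇((¬a ∨ b) → ((c ∧ a) → ¬c)), w0
2. ¬((¬a ∨ b) → ((c ∧ a) → ¬c)), w0
3. ¬a ∨ b, w0
4. ¬((c ∧ a) → ¬c), w0
5. c ∧ a, w0
6. c, w0
7. a, w0
8. b, w0
Accessibility: w0Rw0
The negation has an open branch (countermodel exists).

Invalid (countermodel exists)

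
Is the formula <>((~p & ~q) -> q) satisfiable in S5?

1. <>((~p & ~q) -> q), 0
2. (~p & ~q) -> q, 1
3. q, 1
Accessibility: 0R0, 0R1, 1R0, 1R1

Yes, satisfiable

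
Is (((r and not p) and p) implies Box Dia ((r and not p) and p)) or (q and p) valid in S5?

Tableau for the negation not ((((r and not p) and p) implies Box Dia ((r and not p) and p)) or (q and p)):
1. not ((((r and not p) and p) implies Box Dia ((r and not p) and p)) or (q and p)), 0
2. not (((r and not p) and p) implies Box Dia ((r and not p) and p)), 0
3. not (q and p), 0
4. (r and not p) and p, 0
5. not Box Dia ((r and not p) and p), 0
6. r and not p, 0
7. p, 0
8. r, 0
9. not p, 0
Accessibility: 0R0
Branch closes: p and not p both at 0.
Every branch of the negation's tableau closes; the branch above is one of them.

Valid in S5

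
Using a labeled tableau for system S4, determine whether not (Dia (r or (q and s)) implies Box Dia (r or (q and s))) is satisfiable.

1. not (Dia (r or (q and s)) implies Box Dia (r or (q and s))), w0
2. Dia (r or (q and s)), w0
3. not Box Dia (r or (q and s)), w0
4. r or (q and s), w1
5. q and s, w1
6. q, w1
7. s, w1
8. not Dia (r or (q and s)), w2
9. not (r or (q and s)), w2
10. not r, w2
11. not (q and s), w2
12. not s, w2
Accessibility: w0Rw0, w0Rw1, w0Rw2, w1Rw1, w2Rw2

Satisfiable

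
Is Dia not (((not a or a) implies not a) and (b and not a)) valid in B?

Invalid (countermodel exists)

Tableau for the negation not Dia not (((not a or a) implies not a) and (b and not a)):
1. not Dia not (((not a or a) implies not a) and (b and not a)), w0
2. ((not a or a) implies not a) and (b and not a), w0
3. (not a or a) implies not a, w0
4. b and not a, w0
5. b, w0
6. not a, w0
Accessibility: w0Rw0
The negation has an open branch (countermodel exists).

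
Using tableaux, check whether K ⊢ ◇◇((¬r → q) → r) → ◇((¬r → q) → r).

Tableau for the negation ¬(◇◇((¬r → q) → r) → ◇((¬r → q) → r)):
1. ¬(◇◇((¬r → q) → r) → ◇((¬r → q) → r)), 0
2. ◇◇((¬r → q) → r), 0
3. ¬◇((¬r → q) → r), 0
4. ◇((¬r → q) → r), 1
5. ¬((¬r → q) → r), 1
6. ¬r → q, 1
7. ¬r, 1
8. q, 1
9. (¬r → q) → r, 2
10. r, 2
Accessibility: 0R1, 1R2
The negation has an open branch (countermodel exists).

No, not valid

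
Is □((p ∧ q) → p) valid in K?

Tableau for the negation ¬□((p ∧ q) → p):
1. ¬□((p ∧ q) → p), w0
2. ¬((p ∧ q) → p), w1
3. p ∧ q, w1
4. ¬p, w1
5. p, w1
6. q, w1
Accessibility: w0Rw1
Branch closes: p and ¬p both at w1.
All branches of the negation close; one closing branch shown above.

Valid in K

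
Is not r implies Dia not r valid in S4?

Valid in S4

Tableau for the negation not (not r implies Dia not r):
1. not (not r implies Dia not r), u
2. not r, u
3. not Dia not r, u
4. r, u
Accessibility: uRu
Branch closes: r and not r both at u.
All branches of the negation close; one closing branch shown above.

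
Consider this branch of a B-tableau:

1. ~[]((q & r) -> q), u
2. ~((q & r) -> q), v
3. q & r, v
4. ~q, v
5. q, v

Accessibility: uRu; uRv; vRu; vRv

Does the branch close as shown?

Yes, closed

Both q and ~q appear at v.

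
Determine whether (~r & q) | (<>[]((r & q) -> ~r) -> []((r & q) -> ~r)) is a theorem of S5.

Yes, valid

Tableau for the negation ~((~r & q) | (<>[]((r & q) -> ~r) -> []((r & q) -> ~r))):
1. ~((~r & q) | (<>[]((r & q) -> ~r) -> []((r & q) -> ~r))), 0
2. ~(~r & q), 0
3. ~(<>[]((r & q) -> ~r) -> []((r & q) -> ~r)), 0
4. <>[]((r & q) -> ~r), 0
5. ~[]((r & q) -> ~r), 0
6. ~q, 0
7. []((r & q) -> ~r), 1
8. (r & q) -> ~r, 0
9. (r & q) -> ~r, 1
10. ~(r & q), 0
11. ~(r & q), 1
12. ~q, 1
13. ~((r & q) -> ~r), 2
14. r & q, 2
15. r, 2
16. q, 2
17. (r & q) -> ~r, 2
18. ~(r & q), 2
19. ~q, 2
Accessibility: 0R0, 0R1, 0R2, 1R0, 1R1, 1R2, 2R0, 2R1, 2R2
Branch closes: q and ~q both at 2.
Every branch of the negation's tableau closes; the branch above is one of them.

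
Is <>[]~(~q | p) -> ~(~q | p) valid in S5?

Yes, valid

Tableau for the negation ~(<>[]~(~q | p) -> ~(~q | p)):
1. ~(<>[]~(~q | p) -> ~(~q | p)), 0
2. <>[]~(~q | p), 0   [~->-rule on 1]
3. ~q | p, 0   [~->-rule on 1]
4. p, 0   [|-rule on 3 (branches; this branch)]
5. []~(~q | p), 1   [<>-rule on 2: fresh world 1, 0R1]
6. ~(~q | p), 0   [[]-rule on 5 via 1R0]
7. q, 0   [~|-rule on 6]
8. ~p, 0   [~|-rule on 6]
Accessibility: 0R0, 0R1, 1R0, 1R1
Branch closes: p and ~p both at 0.
Every branch of the negation's tableau closes; the branch above is one of them.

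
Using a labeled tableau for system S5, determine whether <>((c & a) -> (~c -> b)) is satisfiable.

1. <>((c & a) -> (~c -> b)), w0
2. (c & a) -> (~c -> b), w1   [<>-rule on 1: fresh world w1, w0Rw1]
3. ~c -> b, w1   [->-rule on 2 (branches; this branch)]
4. b, w1   [->-rule on 3 (branches; this branch)]
Accessibility: w0Rw0, w0Rw1, w1Rw0, w1Rw1

Satisfiable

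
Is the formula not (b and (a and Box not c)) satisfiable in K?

1. not (b and (a and Box not c)), w0
2. not (a and Box not c), w0
3. not Box not c, w0
4. c, w1
Accessibility: w0Rw1

Satisfiable (open branch found)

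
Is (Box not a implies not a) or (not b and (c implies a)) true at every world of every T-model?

Valid in T

Tableau for the negation not ((Box not a implies not a) or (not b and (c implies a))):
1. not ((Box not a implies not a) or (not b and (c implies a))), 0
2. not (Box not a implies not a), 0
3. not (not b and (c implies a)), 0
4. Box not a, 0
5. a, 0
6. not a, 0
Accessibility: 0R0
Branch closes: a and not a both at 0.
All branches of the negation close; one closing branch shown above.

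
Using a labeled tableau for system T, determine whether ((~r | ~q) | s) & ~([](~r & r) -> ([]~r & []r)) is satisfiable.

No, unsatisfiable

1. ((~r | ~q) | s) & ~([](~r & r) -> ([]~r & []r)), w0
2. (~r | ~q) | s, w0   [&-rule on 1]
3. ~([](~r & r) -> ([]~r & []r)), w0   [&-rule on 1]
4. [](~r & r), w0   [~->-rule on 3]
5. ~([]~r & []r), w0   [~->-rule on 3]
6. ~r & r, w0   [[]-rule on 4 via w0Rw0]
7. ~r, w0   [&-rule on 6]
8. r, w0   [&-rule on 6]
Accessibility: w0Rw0
Branch closes: r and ~r both at w0.
Every branch closes; the branch above is one of them.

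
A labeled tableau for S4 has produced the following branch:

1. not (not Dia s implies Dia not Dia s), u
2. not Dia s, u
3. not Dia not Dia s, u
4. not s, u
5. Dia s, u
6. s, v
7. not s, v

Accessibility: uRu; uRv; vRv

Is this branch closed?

Both s and not s appear at v.

Yes, closed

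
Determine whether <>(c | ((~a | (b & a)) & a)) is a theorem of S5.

Not valid

Tableau for the negation ~<>(c | ((~a | (b & a)) & a)):
1. ~<>(c | ((~a | (b & a)) & a)), 0
2. ~(c | ((~a | (b & a)) & a)), 0
3. ~c, 0
4. ~((~a | (b & a)) & a), 0
5. ~a, 0
Accessibility: 0R0
The negation has an open branch (countermodel exists).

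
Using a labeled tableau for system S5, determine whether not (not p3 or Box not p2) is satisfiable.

1. not (not p3 or Box not p2), u
2. p3, u
3. not Box not p2, u
4. p2, v
Accessibility: uRu, uRv, vRu, vRv

Yes, satisfiable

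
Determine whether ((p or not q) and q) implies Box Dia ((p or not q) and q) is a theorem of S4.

Not valid

Tableau for the negation not (((p or not q) and q) implies Box Dia ((p or not q) and q)):
1. not (((p or not q) and q) implies Box Dia ((p or not q) and q)), w0
2. (p or not q) and q, w0   [neg-implies-rule on 1]
3. not Box Dia ((p or not q) and q), w0   [neg-implies-rule on 1]
4. p or not q, w0   [and-rule on 2]
5. q, w0   [and-rule on 2]
6. p, w0   [or-rule on 4 (branches; this branch)]
7. not Dia ((p or not q) and q), w1   [neg-Box-rule on 3: fresh world w1, w0Rw1]
8. not ((p or not q) and q), w1   [neg-Dia-rule on 7 via w1Rw1]
9. not q, w1   [neg-and-rule on 8 (branches; this branch)]
Accessibility: w0Rw0, w0Rw1, w1Rw1
The negation has an open branch (countermodel exists).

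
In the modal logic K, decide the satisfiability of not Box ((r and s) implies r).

Unsatisfiable

1. not Box ((r and s) implies r), u
2. not ((r and s) implies r), v
3. r and s, v
4. not r, v
5. r, v
6. s, v
Accessibility: uRv
Branch closes: r and not r both at v.
(One branch shown.) All branches close.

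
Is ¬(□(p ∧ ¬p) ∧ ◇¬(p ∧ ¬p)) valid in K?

Valid

Tableau for the negation □(p ∧ ¬p) ∧ ◇¬(p ∧ ¬p):
1. □(p ∧ ¬p) ∧ ◇¬(p ∧ ¬p), 0
2. □(p ∧ ¬p), 0   [∧-rule on 1]
3. ◇¬(p ∧ ¬p), 0   [∧-rule on 1]
4. ¬(p ∧ ¬p), 1   [◇-rule on 3: fresh world 1, 0R1]
5. p ∧ ¬p, 1   [□-rule on 2 via 0R1]
6. p, 1   [∧-rule on 5]
7. ¬p, 1   [∧-rule on 5]
Accessibility: 0R1
Branch closes: p and ¬p both at 1.
All branches of the negation close; one closing branch shown above.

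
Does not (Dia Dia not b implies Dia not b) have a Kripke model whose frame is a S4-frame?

1. not (Dia Dia not b implies Dia not b), u
2. Dia Dia not b, u
3. not Dia not b, u
4. b, u
5. Dia not b, v
6. b, v
7. not b, w
8. b, w
Accessibility: uRu, uRv, uRw, vRv, vRw, wRw
Branch closes: b and not b both at w.
All branches of the tableau close; one closing branch shown above.

Unsatisfiable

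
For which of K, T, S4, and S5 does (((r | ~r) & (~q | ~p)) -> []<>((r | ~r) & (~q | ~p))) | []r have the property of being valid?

S5-tableau for the negation ~((((r | ~r) & (~q | ~p)) -> []<>((r | ~r) & (~q | ~p))) | []r):
1. ~((((r | ~r) & (~q | ~p)) -> []<>((r | ~r) & (~q | ~p))) | []r), 0
2. ~(((r | ~r) & (~q | ~p)) -> []<>((r | ~r) & (~q | ~p))), 0
3. ~[]r, 0
4. (r | ~r) & (~q | ~p), 0
5. ~[]<>((r | ~r) & (~q | ~p)), 0
6. r | ~r, 0
7. ~q | ~p, 0
8. ~r, 0
9. ~p, 0
10. ~r, 1
11. ~<>((r | ~r) & (~q | ~p)), 2
12. ~((r | ~r) & (~q | ~p)), 0
13. ~((r | ~r) & (~q | ~p)), 1
14. ~((r | ~r) & (~q | ~p)), 2
15. ~(~q | ~p), 0
16. q, 0
17. p, 0
Accessibility: 0R0, 0R1, 0R2, 1R0, 1R1, 1R2, 2R0, 2R1, 2R2
Branch closes: p and ~p both at 0.
Every branch closes (one shown): valid in S5.
S4-tableau for the negation ~((((r | ~r) & (~q | ~p)) -> []<>((r | ~r) & (~q | ~p))) | []r):
1. ~((((r | ~r) & (~q | ~p)) -> []<>((r | ~r) & (~q | ~p))) | []r), 0
2. ~(((r | ~r) & (~q | ~p)) -> []<>((r | ~r) & (~q | ~p))), 0
3. ~[]r, 0
4. (r | ~r) & (~q | ~p), 0
5. ~[]<>((r | ~r) & (~q | ~p)), 0
6. r | ~r, 0
7. ~q | ~p, 0
8. ~r, 0
9. ~p, 0
10. ~r, 1
11. ~<>((r | ~r) & (~q | ~p)), 2
12. ~((r | ~r) & (~q | ~p)), 2
13. ~(~q | ~p), 2
14. q, 2
15. p, 2
Accessibility: 0R0, 0R1, 0R2, 1R1, 2R2
Complete open branch: countermodel on an S4-frame, so not valid in S4, nor in K, T (the same frame is also a K-frame and a T-frame).

S5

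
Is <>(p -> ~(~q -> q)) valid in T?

No, not valid

Tableau for the negation ~<>(p -> ~(~q -> q)):
1. ~<>(p -> ~(~q -> q)), u
2. ~(p -> ~(~q -> q)), u
3. p, u
4. ~q -> q, u
5. q, u
Accessibility: uRu
The negation has an open branch (countermodel exists).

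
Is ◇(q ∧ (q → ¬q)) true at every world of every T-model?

Tableau for the negation ¬◇(q ∧ (q → ¬q)):
1. ¬◇(q ∧ (q → ¬q)), u
2. ¬(q ∧ (q → ¬q)), u
3. ¬(q → ¬q), u
4. q, u
Accessibility: uRu
The negation has an open branch (countermodel exists).

Not valid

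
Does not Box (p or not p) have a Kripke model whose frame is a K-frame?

1. not Box (p or not p), 0
2. not (p or not p), 1
3. not p, 1
4. p, 1
Accessibility: 0R1
Branch closes: p and not p both at 1.
(One branch shown.) All branches close.

Unsatisfiable (every branch closes)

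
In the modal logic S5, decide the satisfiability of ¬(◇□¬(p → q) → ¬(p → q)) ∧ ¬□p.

Unsatisfiable

1. ¬(◇□¬(p → q) → ¬(p → q)) ∧ ¬□p, 0
2. ¬(◇□¬(p → q) → ¬(p → q)), 0
3. ¬□p, 0
4. ◇□¬(p → q), 0
5. p → q, 0
6. q, 0
7. ¬p, 1
8. □¬(p → q), 2
9. ¬(p → q), 0
10. p, 0
11. ¬q, 0
Accessibility: 0R0, 0R1, 0R2, 1R0, 1R1, 1R2, 2R0, 2R1, 2R2
Branch closes: q and ¬q both at 0.
All branches of the tableau close; one closing branch shown above.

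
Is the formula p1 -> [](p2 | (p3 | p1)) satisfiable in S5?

1. p1 -> [](p2 | (p3 | p1)), u
2. [](p2 | (p3 | p1)), u
3. p2 | (p3 | p1), u
4. p3 | p1, u
5. p1, u
Accessibility: uRu

Satisfiable (open branch found)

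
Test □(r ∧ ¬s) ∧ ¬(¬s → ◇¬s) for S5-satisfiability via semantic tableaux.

1. □(r ∧ ¬s) ∧ ¬(¬s → ◇¬s), w0
2. □(r ∧ ¬s), w0   [∧-rule on 1]
3. ¬(¬s → ◇¬s), w0   [∧-rule on 1]
4. ¬s, w0   [¬→-rule on 3]
5. ¬◇¬s, w0   [¬→-rule on 3]
6. r ∧ ¬s, w0   [□-rule on 2 via w0Rw0]
7. r, w0   [∧-rule on 6]
8. s, w0   [¬◇-rule on 5 via w0Rw0]
Accessibility: w0Rw0
Branch closes: s and ¬s both at w0.
All branches of the tableau close; one closing branch shown above.

Unsatisfiable (every branch closes)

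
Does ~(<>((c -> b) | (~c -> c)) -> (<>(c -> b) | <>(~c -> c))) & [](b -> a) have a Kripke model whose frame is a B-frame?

No, unsatisfiable

1. ~(<>((c -> b) | (~c -> c)) -> (<>(c -> b) | <>(~c -> c))) & [](b -> a), 0
2. ~(<>((c -> b) | (~c -> c)) -> (<>(c -> b) | <>(~c -> c))), 0   [&-rule on 1]
3. [](b -> a), 0   [&-rule on 1]
4. <>((c -> b) | (~c -> c)), 0   [~->-rule on 2]
5. ~(<>(c -> b) | <>(~c -> c)), 0   [~->-rule on 2]
6. ~<>(c -> b), 0   [~|-rule on 5]
7. ~<>(~c -> c), 0   [~|-rule on 5]
8. b -> a, 0   [[]-rule on 3 via 0R0]
9. ~(c -> b), 0   [~<>-rule on 6 via 0R0]
10. c, 0   [~->-rule on 9]
11. ~b, 0   [~->-rule on 9]
12. ~(~c -> c), 0   [~<>-rule on 7 via 0R0]
13. ~c, 0   [~->-rule on 12]
Accessibility: 0R0
Branch closes: c and ~c both at 0.
(One branch shown.) All branches close.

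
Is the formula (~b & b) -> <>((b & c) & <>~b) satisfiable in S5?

1. (~b & b) -> <>((b & c) & <>~b), w0
2. <>((b & c) & <>~b), w0
3. (b & c) & <>~b, w1
4. b & c, w1
5. <>~b, w1
6. b, w1
7. c, w1
8. ~b, w2
Accessibility: w0Rw0, w0Rw1, w0Rw2, w1Rw0, w1Rw1, w1Rw2, w2Rw0, w2Rw1, w2Rw2

Satisfiable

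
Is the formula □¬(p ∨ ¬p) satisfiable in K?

Satisfiable

1. □¬(p ∨ ¬p), w0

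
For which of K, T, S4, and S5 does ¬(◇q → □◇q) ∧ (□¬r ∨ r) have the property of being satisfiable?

S5-tableau for the formula:
1. ¬(◇q → □◇q) ∧ (□¬r ∨ r), u
2. ¬(◇q → □◇q), u
3. □¬r ∨ r, u
4. ◇q, u
5. ¬□◇q, u
6. □¬r, u
7. ¬r, u
8. q, v
9. ¬r, v
10. ¬◇q, w
11. ¬r, w
12. ¬q, u
13. ¬q, v
Accessibility: uRu, uRv, uRw, vRu, vRv, vRw, wRu, wRv, wRw
Branch closes: q and ¬q both at v.
Every branch closes (one shown): unsatisfiable in S5.
S4-tableau for the formula:
1. ¬(◇q → □◇q) ∧ (□¬r ∨ r), u
2. ¬(◇q → □◇q), u
3. □¬r ∨ r, u
4. ◇q, u
5. ¬□◇q, u
6. r, u
7. q, v
8. ¬◇q, w
9. ¬q, w
Accessibility: uRu, uRv, uRw, vRv, wRw
Complete open branch: satisfiable in S4, hence also in K, T (this S4-model is also a K-model and a T-model).

K, T, S4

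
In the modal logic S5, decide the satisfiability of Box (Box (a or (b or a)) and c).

1. Box (Box (a or (b or a)) and c), w0
2. Box (a or (b or a)) and c, w0
3. Box (a or (b or a)), w0
4. c, w0
5. a or (b or a), w0
6. b or a, w0
7. a, w0
Accessibility: w0Rw0

Yes, satisfiable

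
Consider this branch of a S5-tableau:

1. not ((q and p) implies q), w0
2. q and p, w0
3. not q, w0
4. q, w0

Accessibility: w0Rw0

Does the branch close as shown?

Both q and not q appear at w0.

Closed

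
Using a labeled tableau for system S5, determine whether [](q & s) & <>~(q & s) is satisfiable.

Unsatisfiable

1. [](q & s) & <>~(q & s), 0
2. [](q & s), 0
3. <>~(q & s), 0
4. q & s, 0
5. q, 0
6. s, 0
7. ~(q & s), 1
8. q & s, 1
9. q, 1
10. s, 1
11. ~s, 1
Accessibility: 0R0, 0R1, 1R0, 1R1
Branch closes: s and ~s both at 1.
Every branch closes; the branch above is one of them.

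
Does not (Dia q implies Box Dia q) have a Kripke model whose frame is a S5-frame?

Unsatisfiable (every branch closes)

1. not (Dia q implies Box Dia q), w0
2. Dia q, w0
3. not Box Dia q, w0
4. q, w1
5. not Dia q, w2
6. not q, w0
7. not q, w1
Accessibility: w0Rw0, w0Rw1, w0Rw2, w1Rw0, w1Rw1, w1Rw2, w2Rw0, w2Rw1, w2Rw2
Branch closes: q and not q both at w1.
Every branch closes; the branch above is one of them.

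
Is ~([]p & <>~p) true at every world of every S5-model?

Yes, valid

Tableau for the negation []p & <>~p:
1. []p & <>~p, w0
2. []p, w0   [&-rule on 1]
3. <>~p, w0   [&-rule on 1]
4. p, w0   [[]-rule on 2 via w0Rw0]
5. ~p, w1   [<>-rule on 3: fresh world w1, w0Rw1]
6. p, w1   [[]-rule on 2 via w0Rw1]
Accessibility: w0Rw0, w0Rw1, w1Rw0, w1Rw1
Branch closes: p and ~p both at w1.
Every branch of the negation's tableau closes; the branch above is one of them.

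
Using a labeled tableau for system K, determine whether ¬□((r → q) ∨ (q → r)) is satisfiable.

1. ¬□((r → q) ∨ (q → r)), u
2. ¬((r → q) ∨ (q → r)), v
3. ¬(r → q), v
4. ¬(q → r), v
5. r, v
6. ¬q, v
7. q, v
8. ¬r, v
Accessibility: uRv
Branch closes: q and ¬q both at v.
(One branch shown.) All branches close.

Unsatisfiable (every branch closes)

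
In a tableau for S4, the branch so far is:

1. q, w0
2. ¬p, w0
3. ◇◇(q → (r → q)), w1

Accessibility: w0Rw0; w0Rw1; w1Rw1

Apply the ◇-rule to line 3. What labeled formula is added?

a fresh world w2 with w1Rw2, and ◇(q → (r → q)) at w2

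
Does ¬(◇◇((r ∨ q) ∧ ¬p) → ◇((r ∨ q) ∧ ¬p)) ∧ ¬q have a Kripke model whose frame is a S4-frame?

Unsatisfiable (every branch closes)

1. ¬(◇◇((r ∨ q) ∧ ¬p) → ◇((r ∨ q) ∧ ¬p)) ∧ ¬q, u
2. ¬(◇◇((r ∨ q) ∧ ¬p) → ◇((r ∨ q) ∧ ¬p)), u
3. ¬q, u
4. ◇◇((r ∨ q) ∧ ¬p), u
5. ¬◇((r ∨ q) ∧ ¬p), u
6. ¬((r ∨ q) ∧ ¬p), u
7. ¬(r ∨ q), u
8. ¬r, u
9. ◇((r ∨ q) ∧ ¬p), v
10. ¬((r ∨ q) ∧ ¬p), v
11. ¬(r ∨ q), v
12. ¬r, v
13. ¬q, v
14. (r ∨ q) ∧ ¬p, w
15. r ∨ q, w
16. ¬p, w
17. ¬((r ∨ q) ∧ ¬p), w
18. q, w
19. ¬(r ∨ q), w
20. ¬r, w
21. ¬q, w
Accessibility: uRu, uRv, uRw, vRv, vRw, wRw
Branch closes: q and ¬q both at w.
Every branch closes; the branch above is one of them.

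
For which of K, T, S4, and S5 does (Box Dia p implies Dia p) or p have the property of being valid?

K-tableau for the negation not ((Box Dia p implies Dia p) or p):
1. not ((Box Dia p implies Dia p) or p), 0
2. not (Box Dia p implies Dia p), 0
3. not p, 0
4. Box Dia p, 0
5. not Dia p, 0
Complete open branch: countermodel on a K-frame, so not valid in K.
T-tableau for the negation not ((Box Dia p implies Dia p) or p):
1. not ((Box Dia p implies Dia p) or p), 0
2. not (Box Dia p implies Dia p), 0
3. not p, 0
4. Box Dia p, 0
5. not Dia p, 0
6. Dia p, 0
7. p, 1
8. Dia p, 1
9. not p, 1
Accessibility: 0R0, 0R1, 1R1
Branch closes: p and not p both at 1.
Every branch closes (one shown): valid in T, hence also in S4, S5 (every theorem of T is a theorem of S4 and S5).

T, S4, S5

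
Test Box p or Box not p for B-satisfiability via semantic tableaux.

Yes, satisfiable

1. Box p or Box not p, w0
2. Box not p, w0
3. not p, w0
Accessibility: w0Rw0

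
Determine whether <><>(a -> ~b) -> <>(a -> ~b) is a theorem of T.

Not valid

Tableau for the negation ~(<><>(a -> ~b) -> <>(a -> ~b)):
1. ~(<><>(a -> ~b) -> <>(a -> ~b)), u
2. <><>(a -> ~b), u
3. ~<>(a -> ~b), u
4. ~(a -> ~b), u
5. a, u
6. b, u
7. <>(a -> ~b), v
8. ~(a -> ~b), v
9. a, v
10. b, v
11. a -> ~b, w
12. ~b, w
Accessibility: uRu, uRv, vRv, vRw, wRw
The negation has an open branch (countermodel exists).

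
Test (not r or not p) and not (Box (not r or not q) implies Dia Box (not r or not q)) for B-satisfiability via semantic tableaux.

1. (not r or not p) and not (Box (not r or not q) implies Dia Box (not r or not q)), 0
2. not r or not p, 0
3. not (Box (not r or not q) implies Dia Box (not r or not q)), 0
4. Box (not r or not q), 0
5. not Dia Box (not r or not q), 0
6. not r or not q, 0
7. not Box (not r or not q), 0
8. not p, 0
9. not q, 0
10. not (not r or not q), 1
11. r, 1
12. q, 1
13. not r or not q, 1
14. not Box (not r or not q), 1
15. not q, 1
Accessibility: 0R0, 0R1, 1R0, 1R1
Branch closes: q and not q both at 1.
Every branch closes; the branch above is one of them.

No, unsatisfiable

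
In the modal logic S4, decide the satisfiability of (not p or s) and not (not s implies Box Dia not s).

1. (not p or s) and not (not s implies Box Dia not s), u
2. not p or s, u   [and-rule on 1]
3. not (not s implies Box Dia not s), u   [and-rule on 1]
4. not s, u   [neg-implies-rule on 3]
5. not Box Dia not s, u   [neg-implies-rule on 3]
6. not p, u   [or-rule on 2 (branches; this branch)]
7. not Dia not s, v   [neg-Box-rule on 5: fresh world v, uRv]
8. s, v   [neg-Dia-rule on 7 via vRv]
Accessibility: uRu, uRv, vRv

Satisfiable (open branch found)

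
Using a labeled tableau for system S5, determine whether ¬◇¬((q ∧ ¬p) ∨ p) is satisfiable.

Satisfiable (open branch found)

1. ¬◇¬((q ∧ ¬p) ∨ p), u
2. (q ∧ ¬p) ∨ p, u   [¬◇-rule on 1 via uRu]
3. p, u   [∨-rule on 2 (branches; this branch)]
Accessibility: uRu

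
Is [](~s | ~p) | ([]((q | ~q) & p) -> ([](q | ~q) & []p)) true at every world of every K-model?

Yes, valid

Tableau for the negation ~([](~s | ~p) | ([]((q | ~q) & p) -> ([](q | ~q) & []p))):
1. ~([](~s | ~p) | ([]((q | ~q) & p) -> ([](q | ~q) & []p))), w0
2. ~[](~s | ~p), w0   [~|-rule on 1]
3. ~([]((q | ~q) & p) -> ([](q | ~q) & []p)), w0   [~|-rule on 1]
4. []((q | ~q) & p), w0   [~->-rule on 3]
5. ~([](q | ~q) & []p), w0   [~->-rule on 3]
6. ~[]p, w0   [~&-rule on 5 (branches; this branch)]
7. ~(~s | ~p), w1   [~[]-rule on 2: fresh world w1, w0Rw1]
8. s, w1   [~|-rule on 7]
9. p, w1   [~|-rule on 7]
10. (q | ~q) & p, w1   [[]-rule on 4 via w0Rw1]
11. q | ~q, w1   [&-rule on 10]
12. ~q, w1   [|-rule on 11 (branches; this branch)]
13. ~p, w2   [~[]-rule on 6: fresh world w2, w0Rw2]
14. (q | ~q) & p, w2   [[]-rule on 4 via w0Rw2]
15. q | ~q, w2   [&-rule on 14]
16. p, w2   [&-rule on 14]
Accessibility: w0Rw1, w0Rw2
Branch closes: p and ~p both at w2.
All branches of the negation close; one closing branch shown above.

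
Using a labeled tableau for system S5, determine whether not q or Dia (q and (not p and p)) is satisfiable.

Yes, satisfiable

1. not q or Dia (q and (not p and p)), 0
2. not q, 0   [or-rule on 1 (branches; this branch)]
Accessibility: 0R0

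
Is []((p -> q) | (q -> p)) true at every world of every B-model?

Yes, valid

Tableau for the negation ~[]((p -> q) | (q -> p)):
1. ~[]((p -> q) | (q -> p)), 0
2. ~((p -> q) | (q -> p)), 1
3. ~(p -> q), 1
4. ~(q -> p), 1
5. p, 1
6. ~q, 1
7. q, 1
8. ~p, 1
Accessibility: 0R0, 0R1, 1R0, 1R1
Branch closes: q and ~q both at 1.
All branches of the negation close; one closing branch shown above.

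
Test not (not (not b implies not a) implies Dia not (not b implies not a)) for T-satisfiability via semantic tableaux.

1. not (not (not b implies not a) implies Dia not (not b implies not a)), 0
2. not (not b implies not a), 0
3. not Dia not (not b implies not a), 0
4. not b, 0
5. a, 0
6. not b implies not a, 0
7. not a, 0
Accessibility: 0R0
Branch closes: a and not a both at 0.
Every branch closes; the branch above is one of them.

Unsatisfiable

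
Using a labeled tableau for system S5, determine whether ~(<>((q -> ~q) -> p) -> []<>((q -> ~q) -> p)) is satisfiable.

1. ~(<>((q -> ~q) -> p) -> []<>((q -> ~q) -> p)), 0
2. <>((q -> ~q) -> p), 0   [~->-rule on 1]
3. ~[]<>((q -> ~q) -> p), 0   [~->-rule on 1]
4. (q -> ~q) -> p, 1   [<>-rule on 2: fresh world 1, 0R1]
5. ~(q -> ~q), 1   [->-rule on 4 (branches; this branch)]
6. q, 1   [~->-rule on 5]
7. ~<>((q -> ~q) -> p), 2   [~[]-rule on 3: fresh world 2, 0R2]
8. ~((q -> ~q) -> p), 0   [~<>-rule on 7 via 2R0]
9. q -> ~q, 0   [~->-rule on 8]
10. ~p, 0   [~->-rule on 8]
11. ~((q -> ~q) -> p), 1   [~<>-rule on 7 via 2R1]
12. q -> ~q, 1   [~->-rule on 11]
13. ~p, 1   [~->-rule on 11]
14. ~((q -> ~q) -> p), 2   [~<>-rule on 7 via 2R2]
15. q -> ~q, 2   [~->-rule on 14]
16. ~p, 2   [~->-rule on 14]
17. ~q, 0   [->-rule on 9 (branches; this branch)]
18. ~q, 1   [->-rule on 12 (branches; this branch)]
Accessibility: 0R0, 0R1, 0R2, 1R0, 1R1, 1R2, 2R0, 2R1, 2R2
Branch closes: q and ~q both at 1.
(One branch shown.) All branches close.

Unsatisfiable (every branch closes)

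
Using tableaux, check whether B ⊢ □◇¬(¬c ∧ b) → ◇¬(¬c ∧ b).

Valid in B

Tableau for the negation ¬(□◇¬(¬c ∧ b) → ◇¬(¬c ∧ b)):
1. ¬(□◇¬(¬c ∧ b) → ◇¬(¬c ∧ b)), w0
2. □◇¬(¬c ∧ b), w0   [¬→-rule on 1]
3. ¬◇¬(¬c ∧ b), w0   [¬→-rule on 1]
4. ◇¬(¬c ∧ b), w0   [□-rule on 2 via w0Rw0]
5. ¬c ∧ b, w0   [¬◇-rule on 3 via w0Rw0]
6. ¬c, w0   [∧-rule on 5]
7. b, w0   [∧-rule on 5]
8. ¬(¬c ∧ b), w1   [◇-rule on 4: fresh world w1, w0Rw1]
9. ◇¬(¬c ∧ b), w1   [□-rule on 2 via w0Rw1]
10. ¬c ∧ b, w1   [¬◇-rule on 3 via w0Rw1]
11. ¬c, w1   [∧-rule on 10]
12. b, w1   [∧-rule on 10]
13. ¬b, w1   [¬∧-rule on 8 (branches; this branch)]
Accessibility: w0Rw0, w0Rw1, w1Rw0, w1Rw1
Branch closes: b and ¬b both at w1.
Every branch of the negation's tableau closes; the branch above is one of them.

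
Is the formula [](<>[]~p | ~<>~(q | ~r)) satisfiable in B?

Yes, satisfiable

1. [](<>[]~p | ~<>~(q | ~r)), 0
2. <>[]~p | ~<>~(q | ~r), 0   [[]-rule on 1 via 0R0]
3. ~<>~(q | ~r), 0   [|-rule on 2 (branches; this branch)]
4. q | ~r, 0   [~<>-rule on 3 via 0R0]
5. ~r, 0   [|-rule on 4 (branches; this branch)]
Accessibility: 0R0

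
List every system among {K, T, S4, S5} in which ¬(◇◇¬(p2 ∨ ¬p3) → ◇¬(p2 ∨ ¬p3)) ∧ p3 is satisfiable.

K, T

S4-tableau for the formula:
1. ¬(◇◇¬(p2 ∨ ¬p3) → ◇¬(p2 ∨ ¬p3)) ∧ p3, u
2. ¬(◇◇¬(p2 ∨ ¬p3) → ◇¬(p2 ∨ ¬p3)), u
3. p3, u
4. ◇◇¬(p2 ∨ ¬p3), u
5. ¬◇¬(p2 ∨ ¬p3), u
6. p2 ∨ ¬p3, u
7. p2, u
8. ◇¬(p2 ∨ ¬p3), v
9. p2 ∨ ¬p3, v
10. ¬p3, v
11. ¬(p2 ∨ ¬p3), w
12. ¬p2, w
13. p3, w
14. p2 ∨ ¬p3, w
15. ¬p3, w
Accessibility: uRu, uRv, uRw, vRv, vRw, wRw
Branch closes: p3 and ¬p3 both at w.
Every branch closes (one shown): unsatisfiable in S4, hence also in S5 (every S5-frame is an S4-frame).
T-tableau for the formula:
1. ¬(◇◇¬(p2 ∨ ¬p3) → ◇¬(p2 ∨ ¬p3)) ∧ p3, u
2. ¬(◇◇¬(p2 ∨ ¬p3) → ◇¬(p2 ∨ ¬p3)), u
3. p3, u
4. ◇◇¬(p2 ∨ ¬p3), u
5. ¬◇¬(p2 ∨ ¬p3), u
6. p2 ∨ ¬p3, u
7. p2, u
8. ◇¬(p2 ∨ ¬p3), v
9. p2 ∨ ¬p3, v
10. ¬p3, v
11. ¬(p2 ∨ ¬p3), w
12. ¬p2, w
13. p3, w
Accessibility: uRu, uRv, vRv, vRw, wRw
Complete open branch: satisfiable in T, hence also in K (this T-model is also a K-model).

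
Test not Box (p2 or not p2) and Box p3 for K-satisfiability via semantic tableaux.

1. not Box (p2 or not p2) and Box p3, w0
2. not Box (p2 or not p2), w0   [and-rule on 1]
3. Box p3, w0   [and-rule on 1]
4. not (p2 or not p2), w1   [neg-Box-rule on 2: fresh world w1, w0Rw1]
5. not p2, w1   [neg-or-rule on 4]
6. p2, w1   [neg-or-rule on 4]
Accessibility: w0Rw1
Branch closes: p2 and not p2 both at w1.
Every branch closes; the branch above is one of them.

No, unsatisfiable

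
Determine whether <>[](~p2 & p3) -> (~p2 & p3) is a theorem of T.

Tableau for the negation ~(<>[](~p2 & p3) -> (~p2 & p3)):
1. ~(<>[](~p2 & p3) -> (~p2 & p3)), u
2. <>[](~p2 & p3), u
3. ~(~p2 & p3), u
4. ~p3, u
5. [](~p2 & p3), v
6. ~p2 & p3, v
7. ~p2, v
8. p3, v
Accessibility: uRu, uRv, vRv
The negation has an open branch (countermodel exists).

No, not valid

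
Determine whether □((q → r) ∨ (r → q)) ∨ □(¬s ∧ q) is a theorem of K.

Tableau for the negation ¬(□((q → r) ∨ (r → q)) ∨ □(¬s ∧ q)):
1. ¬(□((q → r) ∨ (r → q)) ∨ □(¬s ∧ q)), u
2. ¬□((q → r) ∨ (r → q)), u
3. ¬□(¬s ∧ q), u
4. ¬((q → r) ∨ (r → q)), v
5. ¬(q → r), v
6. ¬(r → q), v
7. q, v
8. ¬r, v
9. r, v
10. ¬q, v
Accessibility: uRv
Branch closes: r and ¬r both at v.
Every branch of the negation's tableau closes; the branch above is one of them.

Valid in K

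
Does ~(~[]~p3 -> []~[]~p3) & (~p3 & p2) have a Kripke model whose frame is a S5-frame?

Unsatisfiable

1. ~(~[]~p3 -> []~[]~p3) & (~p3 & p2), 0
2. ~(~[]~p3 -> []~[]~p3), 0
3. ~p3 & p2, 0
4. ~[]~p3, 0
5. ~[]~[]~p3, 0
6. ~p3, 0
7. p2, 0
8. p3, 1
9. []~p3, 2
10. ~p3, 1
Accessibility: 0R0, 0R1, 0R2, 1R0, 1R1, 1R2, 2R0, 2R1, 2R2
Branch closes: p3 and ~p3 both at 1.
(One branch shown.) All branches close.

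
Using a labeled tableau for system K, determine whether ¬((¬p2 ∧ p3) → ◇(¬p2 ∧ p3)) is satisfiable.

Yes, satisfiable

1. ¬((¬p2 ∧ p3) → ◇(¬p2 ∧ p3)), w0
2. ¬p2 ∧ p3, w0   [¬→-rule on 1]
3. ¬◇(¬p2 ∧ p3), w0   [¬→-rule on 1]
4. ¬p2, w0   [∧-rule on 2]
5. p3, w0   [∧-rule on 2]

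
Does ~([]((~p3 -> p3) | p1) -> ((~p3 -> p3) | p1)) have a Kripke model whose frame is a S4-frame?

1. ~([]((~p3 -> p3) | p1) -> ((~p3 -> p3) | p1)), u
2. []((~p3 -> p3) | p1), u
3. ~((~p3 -> p3) | p1), u
4. ~(~p3 -> p3), u
5. ~p1, u
6. ~p3, u
7. (~p3 -> p3) | p1, u
8. ~p3 -> p3, u
9. p3, u
Accessibility: uRu
Branch closes: p3 and ~p3 both at u.
All branches of the tableau close; one closing branch shown above.

Unsatisfiable (every branch closes)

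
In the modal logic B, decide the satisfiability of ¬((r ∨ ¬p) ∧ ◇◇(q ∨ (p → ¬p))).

Satisfiable (open branch found)

1. ¬((r ∨ ¬p) ∧ ◇◇(q ∨ (p → ¬p))), w0
2. ¬◇◇(q ∨ (p → ¬p)), w0   [¬∧-rule on 1 (branches; this branch)]
3. ¬◇(q ∨ (p → ¬p)), w0   [¬◇-rule on 2 via w0Rw0]
4. ¬(q ∨ (p → ¬p)), w0   [¬◇-rule on 3 via w0Rw0]
5. ¬q, w0   [¬∨-rule on 4]
6. ¬(p → ¬p), w0   [¬∨-rule on 4]
7. p, w0   [¬→-rule on 6]
Accessibility: w0Rw0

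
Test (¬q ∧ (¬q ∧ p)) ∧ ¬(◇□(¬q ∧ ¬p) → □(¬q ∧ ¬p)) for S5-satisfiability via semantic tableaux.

1. (¬q ∧ (¬q ∧ p)) ∧ ¬(◇□(¬q ∧ ¬p) → □(¬q ∧ ¬p)), u
2. ¬q ∧ (¬q ∧ p), u
3. ¬(◇□(¬q ∧ ¬p) → □(¬q ∧ ¬p)), u
4. ¬q, u
5. ¬q ∧ p, u
6. ◇□(¬q ∧ ¬p), u
7. ¬□(¬q ∧ ¬p), u
8. p, u
9. □(¬q ∧ ¬p), v
10. ¬q ∧ ¬p, u
11. ¬p, u
Accessibility: uRu, uRv, vRu, vRv
Branch closes: p and ¬p both at u.
(One branch shown.) All branches close.

No, unsatisfiable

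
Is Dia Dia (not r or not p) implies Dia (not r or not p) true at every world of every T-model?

Invalid (countermodel exists)

Tableau for the negation not (Dia Dia (not r or not p) implies Dia (not r or not p)):
1. not (Dia Dia (not r or not p) implies Dia (not r or not p)), u
2. Dia Dia (not r or not p), u
3. not Dia (not r or not p), u
4. not (not r or not p), u
5. r, u
6. p, u
7. Dia (not r or not p), v
8. not (not r or not p), v
9. r, v
10. p, v
11. not r or not p, w
12. not p, w
Accessibility: uRu, uRv, vRv, vRw, wRw
The negation has an open branch (countermodel exists).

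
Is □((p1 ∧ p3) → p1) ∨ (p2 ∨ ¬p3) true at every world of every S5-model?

Valid in S5

Tableau for the negation ¬(□((p1 ∧ p3) → p1) ∨ (p2 ∨ ¬p3)):
1. ¬(□((p1 ∧ p3) → p1) ∨ (p2 ∨ ¬p3)), w0
2. ¬□((p1 ∧ p3) → p1), w0
3. ¬(p2 ∨ ¬p3), w0
4. ¬p2, w0
5. p3, w0
6. ¬((p1 ∧ p3) → p1), w1
7. p1 ∧ p3, w1
8. ¬p1, w1
9. p1, w1
10. p3, w1
Accessibility: w0Rw0, w0Rw1, w1Rw0, w1Rw1
Branch closes: p1 and ¬p1 both at w1.
All branches of the negation close; one closing branch shown above.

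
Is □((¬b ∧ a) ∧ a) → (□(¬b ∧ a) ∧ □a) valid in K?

Tableau for the negation ¬(□((¬b ∧ a) ∧ a) → (□(¬b ∧ a) ∧ □a)):
1. ¬(□((¬b ∧ a) ∧ a) → (□(¬b ∧ a) ∧ □a)), u
2. □((¬b ∧ a) ∧ a), u
3. ¬(□(¬b ∧ a) ∧ □a), u
4. ¬□(¬b ∧ a), u
5. ¬(¬b ∧ a), v
6. (¬b ∧ a) ∧ a, v
7. ¬b ∧ a, v
8. a, v
9. ¬b, v
10. ¬a, v
Accessibility: uRv
Branch closes: a and ¬a both at v.
All branches of the negation close; one closing branch shown above.

Valid in K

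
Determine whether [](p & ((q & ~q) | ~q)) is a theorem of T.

Tableau for the negation ~[](p & ((q & ~q) | ~q)):
1. ~[](p & ((q & ~q) | ~q)), w0
2. ~(p & ((q & ~q) | ~q)), w1   [~[]-rule on 1: fresh world w1, w0Rw1]
3. ~((q & ~q) | ~q), w1   [~&-rule on 2 (branches; this branch)]
4. ~(q & ~q), w1   [~|-rule on 3]
5. q, w1   [~|-rule on 3]
Accessibility: w0Rw0, w0Rw1, w1Rw1
The negation has an open branch (countermodel exists).

Invalid (countermodel exists)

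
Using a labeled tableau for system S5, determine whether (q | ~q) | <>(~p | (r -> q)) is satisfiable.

Satisfiable

1. (q | ~q) | <>(~p | (r -> q)), 0
2. <>(~p | (r -> q)), 0
3. ~p | (r -> q), 1
4. r -> q, 1
5. q, 1
Accessibility: 0R0, 0R1, 1R0, 1R1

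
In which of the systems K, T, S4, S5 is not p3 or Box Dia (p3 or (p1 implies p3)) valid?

S5

S4-tableau for the negation not (not p3 or Box Dia (p3 or (p1 implies p3))):
1. not (not p3 or Box Dia (p3 or (p1 implies p3))), 0
2. p3, 0
3. not Box Dia (p3 or (p1 implies p3)), 0
4. not Dia (p3 or (p1 implies p3)), 1
5. not (p3 or (p1 implies p3)), 1
6. not p3, 1
7. not (p1 implies p3), 1
8. p1, 1
Accessibility: 0R0, 0R1, 1R1
Complete open branch: countermodel on an S4-frame, so not valid in S4, nor in K, T (the same frame is also a K-frame and a T-frame).
S5-tableau for the negation not (not p3 or Box Dia (p3 or (p1 implies p3))):
1. not (not p3 or Box Dia (p3 or (p1 implies p3))), 0
2. p3, 0
3. not Box Dia (p3 or (p1 implies p3)), 0
4. not Dia (p3 or (p1 implies p3)), 1
5. not (p3 or (p1 implies p3)), 0
6. not p3, 0
7. not (p1 implies p3), 0
Accessibility: 0R0, 0R1, 1R0, 1R1
Branch closes: p3 and not p3 both at 0.
Every branch closes (one shown): valid in S5.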